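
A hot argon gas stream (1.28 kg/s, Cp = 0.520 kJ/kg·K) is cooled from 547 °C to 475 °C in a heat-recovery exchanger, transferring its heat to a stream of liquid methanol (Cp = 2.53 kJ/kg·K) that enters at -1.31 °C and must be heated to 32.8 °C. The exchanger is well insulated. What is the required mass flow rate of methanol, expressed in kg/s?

Heat released by hot stream: Q = 1.28 × 0.520 × (547 − 475) = 47.923 kJ/s
Energy balance on cold side (adiabatic exchanger): Q = ṁ_c·Cp_c·(T_c,out − T_c,in)
ṁ_c = 47.923 / [2.53 × (32.8 − -1.31)] = 0.55532 kg/s

ṁ_c = 0.555 kg/s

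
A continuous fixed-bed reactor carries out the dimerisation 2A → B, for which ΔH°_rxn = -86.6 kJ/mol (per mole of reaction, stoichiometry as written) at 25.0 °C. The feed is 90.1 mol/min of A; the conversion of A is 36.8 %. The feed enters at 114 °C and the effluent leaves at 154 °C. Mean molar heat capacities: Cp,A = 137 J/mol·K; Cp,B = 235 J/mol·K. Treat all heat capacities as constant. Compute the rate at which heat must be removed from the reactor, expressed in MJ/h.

Q_out = 61.5 MJ/h

Extent of reaction ξ = 0.368 × 90.1 / 2 = 16.578 mol/min
Reaction term: ξ·ΔH°_rxn = 16.578 × -86.6 = -1435.7 kJ/min
Sensible, feed 114→25 °C: -1098.6 kJ/min
Outlet flows (mol/min): A 56.943, B 16.578
Sensible, products 25→154 °C: 1508.9 kJ/min
Q = ΔH = -1025.3 kJ/min = -17.089 kW
Heat removed = 61.521 MJ/h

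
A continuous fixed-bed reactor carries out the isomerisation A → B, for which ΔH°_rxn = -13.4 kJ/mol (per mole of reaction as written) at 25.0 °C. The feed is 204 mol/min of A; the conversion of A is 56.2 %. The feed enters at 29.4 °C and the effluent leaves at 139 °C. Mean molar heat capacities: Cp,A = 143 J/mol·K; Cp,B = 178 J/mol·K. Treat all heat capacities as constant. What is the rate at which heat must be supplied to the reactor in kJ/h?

Q_in = 127000 kJ/h

Extent of reaction ξ = 0.562 × 204 = 114.65 mol/min
Reaction term: ξ·ΔH°_rxn = 114.65 × -13.4 = -1536.3 kJ/min
Sensible, feed 29.4→25 °C: -128.36 kJ/min
Outlet flows (mol/min): A 89.352, B 114.65
Sensible, products 25→139 °C: 3783.1 kJ/min
Q = ΔH = 2118.4 kJ/min = 35.307 kW
Heat supplied = 127100 kJ/h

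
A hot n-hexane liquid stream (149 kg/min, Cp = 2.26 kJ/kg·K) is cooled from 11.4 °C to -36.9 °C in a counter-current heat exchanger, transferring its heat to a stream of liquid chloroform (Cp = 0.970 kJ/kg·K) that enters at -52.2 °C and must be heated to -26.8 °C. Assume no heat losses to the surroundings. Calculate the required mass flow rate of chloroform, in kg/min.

ṁ_c = 660 kg/min

Heat released by hot stream: Q = 149 × 2.26 × (11.4 − -36.9) = 16265 kJ/min
Energy balance on cold side (adiabatic exchanger): Q = ṁ_c·Cp_c·(T_c,out − T_c,in)
ṁ_c = 16265 / [0.970 × (-26.8 − -52.2)] = 660.14 kg/min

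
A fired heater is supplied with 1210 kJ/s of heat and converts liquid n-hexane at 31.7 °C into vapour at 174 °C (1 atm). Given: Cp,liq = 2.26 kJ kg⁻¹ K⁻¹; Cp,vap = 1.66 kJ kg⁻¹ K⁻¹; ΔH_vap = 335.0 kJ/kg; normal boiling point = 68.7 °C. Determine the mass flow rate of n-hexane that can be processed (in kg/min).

Δh = 2.26×(68.7−31.7) + 335.0 + 1.66×(174−68.7) = 593.42 kJ/kg
Q = 1210 kJ/s = 1210 kJ/s = 72600 kJ/min
ṁ = Q/Δh = 72600 / 593.42 = 122.34 kg/min

ṁ = 122 kg/min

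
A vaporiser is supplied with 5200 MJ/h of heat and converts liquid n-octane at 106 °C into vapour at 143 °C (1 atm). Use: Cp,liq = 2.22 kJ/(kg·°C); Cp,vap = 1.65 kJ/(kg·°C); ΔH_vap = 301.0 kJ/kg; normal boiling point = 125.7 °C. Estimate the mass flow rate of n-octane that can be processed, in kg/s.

ṁ = 3.87 kg/s

Δh = 2.22×(125.7−106) + 301.0 + 1.65×(143−125.7) = 373.28 kJ/kg
Q = 5200 MJ/h = 1444.4 kJ/s = 1444.4 kJ/s
ṁ = Q/Δh = 1444.4 / 373.28 = 3.8696 kg/s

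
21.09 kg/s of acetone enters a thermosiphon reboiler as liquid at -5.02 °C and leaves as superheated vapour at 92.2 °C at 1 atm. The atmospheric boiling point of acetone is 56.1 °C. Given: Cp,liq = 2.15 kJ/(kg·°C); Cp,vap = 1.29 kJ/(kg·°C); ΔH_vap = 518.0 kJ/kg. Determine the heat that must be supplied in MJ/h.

Q = 52800 MJ/h

liquid -5.02→56.1 °C: 131.41 kJ/kg
vaporisation at 56.1 °C: 518 kJ/kg
vapour 56.1→92.2 °C: 46.569 kJ/kg
Δh = 131.41 + 518 + 46.569 = 695.98 kJ/kg
Q = ṁ·Δh = 21.09 kg/s × 695.98 kJ/kg = 14678 kJ/s
|Q| = 14678 kW = 52841 MJ/h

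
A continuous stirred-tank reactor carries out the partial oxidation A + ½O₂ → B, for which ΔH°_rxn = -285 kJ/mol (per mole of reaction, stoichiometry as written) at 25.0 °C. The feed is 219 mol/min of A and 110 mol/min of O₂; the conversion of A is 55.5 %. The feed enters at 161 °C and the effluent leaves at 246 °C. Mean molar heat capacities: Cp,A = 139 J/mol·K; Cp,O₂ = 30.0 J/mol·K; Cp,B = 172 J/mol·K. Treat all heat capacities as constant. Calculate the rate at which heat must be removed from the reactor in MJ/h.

Extent of reaction ξ = 0.555 × 219 = 121.55 mol/min
Reaction term: ξ·ΔH°_rxn = 121.55 × -285 = -34640 kJ/min
Sensible, feed 161→25 °C: -4588.8 kJ/min
Outlet flows (mol/min): A 97.455, O₂ 49.227, B 121.55
Sensible, products 25→246 °C: 7940.3 kJ/min
Q = ΔH = -31289 kJ/min = -521.48 kW
Heat removed = 1877.3 MJ/h

Q_out = 1880 MJ/h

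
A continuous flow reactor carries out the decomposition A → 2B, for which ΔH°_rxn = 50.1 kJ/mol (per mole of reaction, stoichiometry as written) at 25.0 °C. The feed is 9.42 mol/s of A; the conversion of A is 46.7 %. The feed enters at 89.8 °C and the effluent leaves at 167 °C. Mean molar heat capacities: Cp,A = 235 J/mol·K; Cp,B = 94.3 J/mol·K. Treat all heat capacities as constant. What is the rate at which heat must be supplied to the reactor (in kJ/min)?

Q_in = 21700 kJ/min

Extent of reaction ξ = 0.467 × 9.42 = 4.3991 mol/s
Reaction term: ξ·ΔH°_rxn = 4.3991 × 50.1 = 220.4 kJ/s
Sensible, feed 89.8→25 °C: -143.45 kJ/s
Outlet flows (mol/s): A 5.0209, B 8.7983
Sensible, products 25→167 °C: 285.36 kJ/s
Q = ΔH = 362.31 kJ/s = 362.31 kW
Heat supplied = 21739 kJ/min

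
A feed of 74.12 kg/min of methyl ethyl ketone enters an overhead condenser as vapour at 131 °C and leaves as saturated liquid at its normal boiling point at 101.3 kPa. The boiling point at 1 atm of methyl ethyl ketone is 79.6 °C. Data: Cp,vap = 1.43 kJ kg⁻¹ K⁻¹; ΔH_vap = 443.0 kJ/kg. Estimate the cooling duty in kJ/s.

Q_c = 638 kJ/s

vapour 131→79.6 °C: -73.502 kJ/kg
condensation at 79.6 °C: -443 kJ/kg
Δh = -73.502 + -443 = -516.5 kJ/kg
Q = ṁ·Δh = 74.12 kg/min × -516.5 kJ/kg = -38283 kJ/min
|Q| = 638.05 kW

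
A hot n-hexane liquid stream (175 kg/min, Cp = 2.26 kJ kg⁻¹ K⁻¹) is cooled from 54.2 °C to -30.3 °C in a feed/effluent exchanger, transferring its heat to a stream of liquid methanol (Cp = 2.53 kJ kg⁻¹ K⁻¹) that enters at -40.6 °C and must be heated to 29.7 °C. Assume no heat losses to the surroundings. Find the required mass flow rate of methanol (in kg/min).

ṁ_c = 188 kg/min

Heat released by hot stream: Q = 175 × 2.26 × (54.2 − -30.3) = 33420 kJ/min
Energy balance on cold side (adiabatic exchanger): Q = ṁ_c·Cp_c·(T_c,out − T_c,in)
ṁ_c = 33420 / [2.53 × (29.7 − -40.6)] = 187.9 kg/min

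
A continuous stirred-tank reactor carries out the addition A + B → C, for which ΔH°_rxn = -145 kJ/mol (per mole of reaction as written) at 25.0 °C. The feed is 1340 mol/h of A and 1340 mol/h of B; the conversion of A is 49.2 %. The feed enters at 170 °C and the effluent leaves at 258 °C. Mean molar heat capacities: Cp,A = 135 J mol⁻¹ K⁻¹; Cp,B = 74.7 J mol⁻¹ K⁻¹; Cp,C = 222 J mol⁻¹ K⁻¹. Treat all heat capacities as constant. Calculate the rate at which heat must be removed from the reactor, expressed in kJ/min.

Extent of reaction ξ = 0.492 × 1340 = 659.28 mol/h
Reaction term: ξ·ΔH°_rxn = 659.28 × -145 = -95596 kJ/h
Sensible, feed 170→25 °C: -40745 kJ/h
Outlet flows (mol/h): A 680.72, B 680.72, C 659.28
Sensible, products 25→258 °C: 67362 kJ/h
Q = ΔH = -68978 kJ/h = -19.161 kW
Heat removed = 1149.6 kJ/min

Q_out = 1150 kJ/min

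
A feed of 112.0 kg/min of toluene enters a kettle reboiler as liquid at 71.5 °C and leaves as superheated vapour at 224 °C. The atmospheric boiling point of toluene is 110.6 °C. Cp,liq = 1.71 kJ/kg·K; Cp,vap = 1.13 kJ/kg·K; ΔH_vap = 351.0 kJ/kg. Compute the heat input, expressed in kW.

Q = 1020 kW

liquid 71.5→110.6 °C: 66.861 kJ/kg
vaporisation at 110.6 °C: 351 kJ/kg
vapour 110.6→224 °C: 128.14 kJ/kg
Δh = 66.861 + 351 + 128.14 = 546 kJ/kg
Q = ṁ·Δh = 112.0 kg/min × 546 kJ/kg = 61152 kJ/min
|Q| = 1019.2 kW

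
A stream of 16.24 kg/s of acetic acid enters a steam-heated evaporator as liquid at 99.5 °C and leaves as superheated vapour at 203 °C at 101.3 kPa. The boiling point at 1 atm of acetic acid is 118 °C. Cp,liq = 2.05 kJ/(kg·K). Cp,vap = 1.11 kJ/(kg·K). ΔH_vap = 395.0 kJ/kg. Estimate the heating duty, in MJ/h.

Q = 30800 MJ/h

liquid 99.5→118 °C: 37.925 kJ/kg
vaporisation at 118 °C: 395 kJ/kg
vapour 118→203 °C: 94.35 kJ/kg
Δh = 37.925 + 395 + 94.35 = 527.27 kJ/kg
Q = ṁ·Δh = 16.24 kg/s × 527.27 kJ/kg = 8562.9 kJ/s
|Q| = 8562.9 kW = 30827 MJ/h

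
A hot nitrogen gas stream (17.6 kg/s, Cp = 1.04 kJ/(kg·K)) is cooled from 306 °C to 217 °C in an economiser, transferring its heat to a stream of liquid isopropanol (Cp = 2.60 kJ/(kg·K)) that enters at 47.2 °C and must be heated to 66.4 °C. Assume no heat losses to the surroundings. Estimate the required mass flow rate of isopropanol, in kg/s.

Heat released by hot stream: Q = 17.6 × 1.04 × (306 − 217) = 1629.1 kJ/s
Energy balance on cold side (adiabatic exchanger): Q = ṁ_c·Cp_c·(T_c,out − T_c,in)
ṁ_c = 1629.1 / [2.60 × (66.4 − 47.2)] = 32.633 kg/s

ṁ_c = 32.6 kg/s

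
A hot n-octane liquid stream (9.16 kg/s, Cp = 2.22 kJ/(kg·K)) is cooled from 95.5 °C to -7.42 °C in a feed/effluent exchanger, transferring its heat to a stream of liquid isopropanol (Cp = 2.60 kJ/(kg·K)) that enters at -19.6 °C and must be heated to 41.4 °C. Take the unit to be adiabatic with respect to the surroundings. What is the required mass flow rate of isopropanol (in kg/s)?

Heat released by hot stream: Q = 9.16 × 2.22 × (95.5 − -7.42) = 2092.9 kJ/s
Energy balance on cold side (adiabatic exchanger): Q = ṁ_c·Cp_c·(T_c,out − T_c,in)
ṁ_c = 2092.9 / [2.60 × (41.4 − -19.6)] = 13.196 kg/s

ṁ_c = 13.2 kg/s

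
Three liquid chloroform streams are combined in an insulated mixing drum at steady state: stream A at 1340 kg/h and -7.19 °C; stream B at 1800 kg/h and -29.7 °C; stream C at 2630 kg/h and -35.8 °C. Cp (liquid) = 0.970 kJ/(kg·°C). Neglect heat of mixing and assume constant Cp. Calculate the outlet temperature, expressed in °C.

T_out = -27.3 °C

Energy balance with Q = 0: Σ ṁᵢCp,ᵢ(T_out − Tᵢ) = 0
T_out = Σ ṁᵢCp,ᵢTᵢ / Σ ṁᵢCp,ᵢ
      = -152530 / 5596.9 = -27.253 °C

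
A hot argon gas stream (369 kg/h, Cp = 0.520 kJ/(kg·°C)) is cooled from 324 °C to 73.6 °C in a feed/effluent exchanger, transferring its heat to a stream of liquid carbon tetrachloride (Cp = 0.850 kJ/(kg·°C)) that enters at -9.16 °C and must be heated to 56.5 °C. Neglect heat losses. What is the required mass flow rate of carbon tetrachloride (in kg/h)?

ṁ_c = 861 kg/h

Heat released by hot stream: Q = 369 × 0.520 × (324 − 73.6) = 48047 kJ/h
Energy balance on cold side (adiabatic exchanger): Q = ṁ_c·Cp_c·(T_c,out − T_c,in)
ṁ_c = 48047 / [0.850 × (56.5 − -9.16)] = 860.88 kg/h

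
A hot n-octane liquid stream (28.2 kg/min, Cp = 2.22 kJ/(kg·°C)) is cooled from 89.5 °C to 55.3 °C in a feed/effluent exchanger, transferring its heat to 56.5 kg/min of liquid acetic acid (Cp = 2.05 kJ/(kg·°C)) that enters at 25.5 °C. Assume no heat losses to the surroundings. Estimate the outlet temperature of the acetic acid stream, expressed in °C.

Heat released by hot stream: Q = 28.2 × 2.22 × (89.5 − 55.3) = 2141.1 kJ/min
Energy balance on cold side (adiabatic exchanger): Q = ṁ_c·Cp_c·(T_c,out − T_c,in)
T_c,out = 25.5 + 2141.1/(56.5 × 2.05) = 43.985 °C

T_c,out = 44.0 °C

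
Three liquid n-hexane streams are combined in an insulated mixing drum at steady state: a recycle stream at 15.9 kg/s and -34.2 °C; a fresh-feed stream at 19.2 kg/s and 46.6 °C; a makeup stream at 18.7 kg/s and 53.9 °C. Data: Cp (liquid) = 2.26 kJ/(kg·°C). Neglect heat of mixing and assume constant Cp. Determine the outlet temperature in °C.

Adiabatic, steady state ⇒ Σ ṁᵢCp,ᵢ(T_out − Tᵢ) = 0
Σ ṁᵢCp,ᵢTᵢ = 15.9×2.26×-34.2 + 19.2×2.26×46.6 + 18.7×2.26×53.9 = 3071
Σ ṁᵢCp,ᵢ = 15.9×2.26 + 19.2×2.26 + 18.7×2.26 = 121.59
T_out = 3071 / 121.59 = 25.258 °C

T_out = 25.3 °C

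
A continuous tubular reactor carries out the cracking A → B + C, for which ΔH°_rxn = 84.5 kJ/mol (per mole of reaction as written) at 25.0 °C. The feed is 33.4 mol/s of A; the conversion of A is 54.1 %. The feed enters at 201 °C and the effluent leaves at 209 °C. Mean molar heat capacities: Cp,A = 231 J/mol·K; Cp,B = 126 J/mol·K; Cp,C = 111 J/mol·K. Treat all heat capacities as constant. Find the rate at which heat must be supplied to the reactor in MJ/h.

Q_in = 5790 MJ/h

Extent of reaction ξ = 0.541 × 33.4 = 18.069 mol/s
Reaction term: ξ·ΔH°_rxn = 18.069 × 84.5 = 1526.9 kJ/s
Sensible, feed 201→25 °C: -1357.9 kJ/s
Outlet flows (mol/s): A 15.331, B 18.069, C 18.069
Sensible, products 25→209 °C: 1439.6 kJ/s
Q = ΔH = 1608.5 kJ/s = 1608.5 kW
Heat supplied = 5790.7 MJ/h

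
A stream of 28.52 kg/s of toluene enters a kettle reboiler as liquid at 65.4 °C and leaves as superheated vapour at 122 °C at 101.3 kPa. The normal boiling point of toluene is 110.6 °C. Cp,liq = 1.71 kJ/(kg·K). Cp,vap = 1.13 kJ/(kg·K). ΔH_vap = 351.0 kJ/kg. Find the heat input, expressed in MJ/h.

Q = 45300 MJ/h

liquid 65.4→110.6 °C: 77.292 kJ/kg
vaporisation at 110.6 °C: 351 kJ/kg
vapour 110.6→122 °C: 12.882 kJ/kg
Δh = 77.292 + 351 + 12.882 = 441.17 kJ/kg
Q = ṁ·Δh = 28.52 kg/s × 441.17 kJ/kg = 12582 kJ/s
|Q| = 12582 kW = 45296 MJ/h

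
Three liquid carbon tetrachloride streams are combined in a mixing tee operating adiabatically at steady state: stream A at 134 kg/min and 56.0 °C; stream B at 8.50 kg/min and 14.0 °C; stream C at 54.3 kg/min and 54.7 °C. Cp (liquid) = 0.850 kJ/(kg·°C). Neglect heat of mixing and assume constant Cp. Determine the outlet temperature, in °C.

T_out = 53.8 °C

Adiabatic, steady state ⇒ Σ ṁᵢCp,ᵢ(T_out − Tᵢ) = 0
Σ ṁᵢCp,ᵢTᵢ = 134×0.850×56.0 + 8.50×0.850×14.0 + 54.3×0.850×54.7 = 9004.2
Σ ṁᵢCp,ᵢ = 134×0.850 + 8.50×0.850 + 54.3×0.850 = 167.28
T_out = 9004.2 / 167.28 = 53.827 °C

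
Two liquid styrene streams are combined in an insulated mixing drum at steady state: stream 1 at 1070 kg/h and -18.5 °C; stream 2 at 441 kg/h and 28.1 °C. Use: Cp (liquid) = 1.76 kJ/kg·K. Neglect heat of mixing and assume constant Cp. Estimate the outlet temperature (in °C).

T_out = -4.90 °C

No heat crosses the boundary, so H_out = H_in.
Σ ṁᵢCp,ᵢTᵢ = 1070×1.76×-18.5 + 441×1.76×28.1 = -13029
Σ ṁᵢCp,ᵢ = 1070×1.76 + 441×1.76 = 2659.4
T_out = -13029 / 2659.4 = -4.8993 °C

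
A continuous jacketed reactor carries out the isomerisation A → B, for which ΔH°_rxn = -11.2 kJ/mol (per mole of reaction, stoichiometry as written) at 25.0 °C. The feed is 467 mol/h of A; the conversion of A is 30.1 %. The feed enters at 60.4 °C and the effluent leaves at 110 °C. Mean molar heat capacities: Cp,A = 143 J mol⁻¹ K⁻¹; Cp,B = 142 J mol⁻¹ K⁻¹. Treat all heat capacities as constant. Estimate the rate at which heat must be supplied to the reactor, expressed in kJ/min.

Extent of reaction ξ = 0.301 × 467 = 140.57 mol/h
Reaction term: ξ·ΔH°_rxn = 140.57 × -11.2 = -1574.4 kJ/h
Sensible, feed 60.4→25 °C: -2364 kJ/h
Outlet flows (mol/h): A 326.43, B 140.57
Sensible, products 25→110 °C: 5664.4 kJ/h
Q = ΔH = 1726 kJ/h = 0.47946 kW
Heat supplied = 28.767 kJ/min

Q_in = 28.8 kJ/min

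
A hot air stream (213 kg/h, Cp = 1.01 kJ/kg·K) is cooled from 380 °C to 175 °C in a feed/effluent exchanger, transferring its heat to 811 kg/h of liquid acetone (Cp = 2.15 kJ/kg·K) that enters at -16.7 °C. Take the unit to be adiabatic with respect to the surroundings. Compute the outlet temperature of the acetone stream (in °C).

T_c,out = 8.59 °C

Heat released by hot stream: Q = 213 × 1.01 × (380 − 175) = 44102 kJ/h
Energy balance on cold side (adiabatic exchanger): Q = ṁ_c·Cp_c·(T_c,out − T_c,in)
T_c,out = -16.7 + 44102/(811 × 2.15) = 8.5927 °C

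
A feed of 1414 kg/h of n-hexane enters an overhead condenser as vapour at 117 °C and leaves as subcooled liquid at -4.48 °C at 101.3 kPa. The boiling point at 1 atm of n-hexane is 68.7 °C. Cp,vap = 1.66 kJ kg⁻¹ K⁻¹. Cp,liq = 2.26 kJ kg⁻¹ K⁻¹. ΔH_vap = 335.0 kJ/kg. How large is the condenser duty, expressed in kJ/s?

vapour 117→68.7 °C: -80.178 kJ/kg
condensation at 68.7 °C: -335 kJ/kg
liquid 68.7→-4.48 °C: -165.39 kJ/kg
Δh = -80.178 + -335 + -165.39 = -580.56 kJ/kg
Q = ṁ·Δh = 1414 kg/h × -580.56 kJ/kg = -820920 kJ/h
|Q| = 228.03 kW

Q_c = 228 kJ/s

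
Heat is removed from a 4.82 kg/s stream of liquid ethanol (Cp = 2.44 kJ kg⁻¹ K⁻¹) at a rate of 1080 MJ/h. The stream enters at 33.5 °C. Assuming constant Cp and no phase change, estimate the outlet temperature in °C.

T_out = 7.99 °C

Q = 1080 MJ/h = 300 kJ/s
ΔT = Q/(ṁ·Cp) = 300/(4.82×2.44) = 25.508 K
T_out = 33.5 − 25.508 = 7.9915 °C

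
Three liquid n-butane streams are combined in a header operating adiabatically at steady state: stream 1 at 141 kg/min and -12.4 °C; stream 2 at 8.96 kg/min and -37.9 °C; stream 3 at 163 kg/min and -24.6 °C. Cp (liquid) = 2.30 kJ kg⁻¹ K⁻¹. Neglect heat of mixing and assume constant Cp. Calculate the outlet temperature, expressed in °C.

Energy balance with Q = 0: Σ ṁᵢCp,ᵢ(T_out − Tᵢ) = 0
Σ ṁᵢCp,ᵢTᵢ = 141×2.30×-12.4 + 8.96×2.30×-37.9 + 163×2.30×-24.6 = -14025
Σ ṁᵢCp,ᵢ = 141×2.30 + 8.96×2.30 + 163×2.30 = 719.81
T_out = -14025 / 719.81 = -19.484 °C

T_out = -19.5 °C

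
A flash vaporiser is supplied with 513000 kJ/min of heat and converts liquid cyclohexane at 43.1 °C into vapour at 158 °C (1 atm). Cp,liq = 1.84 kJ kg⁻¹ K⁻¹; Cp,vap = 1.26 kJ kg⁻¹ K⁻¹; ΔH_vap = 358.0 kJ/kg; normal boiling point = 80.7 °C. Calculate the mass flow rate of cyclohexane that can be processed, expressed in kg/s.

ṁ = 16.3 kg/s

Δh = 1.84×(80.7−43.1) + 358.0 + 1.26×(158−80.7) = 524.58 kJ/kg
Q = 513000 kJ/min = 8550 kJ/s = 8550 kJ/s
ṁ = Q/Δh = 8550 / 524.58 = 16.299 kg/s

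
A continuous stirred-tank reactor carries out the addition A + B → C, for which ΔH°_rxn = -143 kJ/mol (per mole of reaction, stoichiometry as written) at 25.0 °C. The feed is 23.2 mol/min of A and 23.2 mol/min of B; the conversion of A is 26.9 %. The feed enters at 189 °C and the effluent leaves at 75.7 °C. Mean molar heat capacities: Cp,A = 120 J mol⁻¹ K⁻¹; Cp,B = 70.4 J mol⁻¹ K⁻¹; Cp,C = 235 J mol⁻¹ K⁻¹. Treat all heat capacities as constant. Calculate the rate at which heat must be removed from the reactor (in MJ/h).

Q_out = 82.7 MJ/h

Extent of reaction ξ = 0.269 × 23.2 = 6.2408 mol/min
Reaction term: ξ·ΔH°_rxn = 6.2408 × -143 = -892.43 kJ/min
Sensible, feed 189→25 °C: -724.43 kJ/min
Outlet flows (mol/min): A 16.959, B 16.959, C 6.2408
Sensible, products 25→75.7 °C: 238.07 kJ/min
Q = ΔH = -1378.8 kJ/min = -22.98 kW
Heat removed = 82.728 MJ/h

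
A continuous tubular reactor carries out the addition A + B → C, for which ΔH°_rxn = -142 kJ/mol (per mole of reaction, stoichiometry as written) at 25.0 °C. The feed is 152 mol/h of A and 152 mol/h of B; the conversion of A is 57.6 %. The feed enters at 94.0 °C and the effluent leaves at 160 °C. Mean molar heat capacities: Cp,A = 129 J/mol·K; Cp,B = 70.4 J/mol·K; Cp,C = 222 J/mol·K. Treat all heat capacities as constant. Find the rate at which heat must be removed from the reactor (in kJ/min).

Q_out = 169 kJ/min

Extent of reaction ξ = 0.576 × 152 = 87.552 mol/h
Reaction term: ξ·ΔH°_rxn = 87.552 × -142 = -12432 kJ/h
Sensible, feed 94.0→25 °C: -2091.3 kJ/h
Outlet flows (mol/h): A 64.448, B 64.448, C 87.552
Sensible, products 25→160 °C: 4358.8 kJ/h
Q = ΔH = -10165 kJ/h = -2.8236 kW
Heat removed = 169.41 kJ/min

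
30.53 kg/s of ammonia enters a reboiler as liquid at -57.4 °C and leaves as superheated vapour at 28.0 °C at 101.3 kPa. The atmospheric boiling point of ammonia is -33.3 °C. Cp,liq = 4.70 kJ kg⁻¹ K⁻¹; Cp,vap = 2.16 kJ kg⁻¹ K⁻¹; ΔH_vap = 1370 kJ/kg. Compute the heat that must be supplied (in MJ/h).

Q = 178000 MJ/h

liquid -57.4→-33.3 °C: 113.27 kJ/kg
vaporisation at -33.3 °C: 1370 kJ/kg
vapour -33.3→28.0 °C: 132.41 kJ/kg
Δh = 113.27 + 1370 + 132.41 = 1615.7 kJ/kg
Q = ṁ·Δh = 30.53 kg/s × 1615.7 kJ/kg = 49327 kJ/s
|Q| = 49327 kW = 177580 MJ/h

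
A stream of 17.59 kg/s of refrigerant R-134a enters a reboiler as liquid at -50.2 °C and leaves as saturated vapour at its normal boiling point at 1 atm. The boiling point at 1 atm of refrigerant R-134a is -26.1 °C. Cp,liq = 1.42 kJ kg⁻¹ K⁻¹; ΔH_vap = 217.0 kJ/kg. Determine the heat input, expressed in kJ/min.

liquid -50.2→-26.1 °C: 34.222 kJ/kg
vaporisation at -26.1 °C: 217 kJ/kg
Δh = 34.222 + 217 = 251.22 kJ/kg
Q = ṁ·Δh = 17.59 kg/s × 251.22 kJ/kg = 4419 kJ/s
|Q| = 4419 kW = 265140 kJ/min

Q = 265000 kJ/min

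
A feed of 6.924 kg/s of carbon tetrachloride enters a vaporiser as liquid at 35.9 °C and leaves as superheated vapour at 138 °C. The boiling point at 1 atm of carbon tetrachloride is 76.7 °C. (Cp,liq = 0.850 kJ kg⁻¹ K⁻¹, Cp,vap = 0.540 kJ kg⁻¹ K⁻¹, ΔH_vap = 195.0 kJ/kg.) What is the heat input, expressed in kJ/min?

liquid 35.9→76.7 °C: 34.68 kJ/kg
vaporisation at 76.7 °C: 195 kJ/kg
vapour 76.7→138 °C: 33.102 kJ/kg
Δh = 34.68 + 195 + 33.102 = 262.78 kJ/kg
Q = ṁ·Δh = 6.924 kg/s × 262.78 kJ/kg = 1819.5 kJ/s
|Q| = 1819.5 kW = 109170 kJ/min

Q = 109000 kJ/min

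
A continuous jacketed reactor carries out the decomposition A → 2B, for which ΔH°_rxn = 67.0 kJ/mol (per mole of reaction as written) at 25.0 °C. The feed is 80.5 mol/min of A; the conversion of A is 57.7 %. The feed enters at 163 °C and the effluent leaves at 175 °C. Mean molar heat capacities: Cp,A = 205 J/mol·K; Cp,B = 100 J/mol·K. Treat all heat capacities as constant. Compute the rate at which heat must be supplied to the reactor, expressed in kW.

Extent of reaction ξ = 0.577 × 80.5 = 46.448 mol/min
Reaction term: ξ·ΔH°_rxn = 46.448 × 67.0 = 3112 kJ/min
Sensible, feed 163→25 °C: -2277.3 kJ/min
Outlet flows (mol/min): A 34.052, B 92.897
Sensible, products 25→175 °C: 2440.5 kJ/min
Q = ΔH = 3275.2 kJ/min = 54.587 kW
Heat supplied = 54.587 kW

Q_in = 54.6 kW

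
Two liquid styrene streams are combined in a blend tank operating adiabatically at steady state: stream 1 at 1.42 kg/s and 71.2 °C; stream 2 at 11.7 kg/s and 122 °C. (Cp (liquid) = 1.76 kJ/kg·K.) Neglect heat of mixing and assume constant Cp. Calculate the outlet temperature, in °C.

No heat crosses the boundary, so H_out = H_in.
T_out = Σ ṁᵢCp,ᵢTᵢ / Σ ṁᵢCp,ᵢ
      = 2690.2 / 23.091 = 116.5 °C

T_out = 117 °C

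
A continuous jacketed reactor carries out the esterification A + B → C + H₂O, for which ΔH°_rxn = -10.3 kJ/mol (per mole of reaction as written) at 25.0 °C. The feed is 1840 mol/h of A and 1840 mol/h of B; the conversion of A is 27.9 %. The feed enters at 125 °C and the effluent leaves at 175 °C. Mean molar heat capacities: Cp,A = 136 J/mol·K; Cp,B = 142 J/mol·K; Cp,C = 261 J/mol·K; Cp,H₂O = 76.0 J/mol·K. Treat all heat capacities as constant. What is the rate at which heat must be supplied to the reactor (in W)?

Q_in = 6900 W

Extent of reaction ξ = 0.279 × 1840 = 513.36 mol/h
Reaction term: ξ·ΔH°_rxn = 513.36 × -10.3 = -5287.6 kJ/h
Sensible, feed 125→25 °C: -51152 kJ/h
Outlet flows (mol/h): A 1326.6, B 1326.6, C 513.36, H₂O 513.36
Sensible, products 25→175 °C: 81271 kJ/h
Q = ΔH = 24832 kJ/h = 6.8977 kW
Heat supplied = 6897.7 W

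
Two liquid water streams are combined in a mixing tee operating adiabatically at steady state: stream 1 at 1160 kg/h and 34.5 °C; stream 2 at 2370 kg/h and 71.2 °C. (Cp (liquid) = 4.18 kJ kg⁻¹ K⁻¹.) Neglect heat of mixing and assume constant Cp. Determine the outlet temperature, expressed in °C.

Energy balance with Q = 0: Σ ṁᵢCp,ᵢ(T_out − Tᵢ) = 0
T_out = Σ ṁᵢCp,ᵢTᵢ / Σ ṁᵢCp,ᵢ
      = 872630 / 14755 = 59.14 °C

T_out = 59.1 °C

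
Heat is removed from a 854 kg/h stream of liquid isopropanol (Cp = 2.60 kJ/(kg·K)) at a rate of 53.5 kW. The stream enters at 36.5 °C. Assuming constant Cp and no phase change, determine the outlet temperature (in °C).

T_out = -50.2 °C

Q = 53.5 kW = 192600 kJ/h
ΔT = Q/(ṁ·Cp) = 192600/(854×2.60) = 86.741 K
T_out = 36.5 − 86.741 = -50.241 °C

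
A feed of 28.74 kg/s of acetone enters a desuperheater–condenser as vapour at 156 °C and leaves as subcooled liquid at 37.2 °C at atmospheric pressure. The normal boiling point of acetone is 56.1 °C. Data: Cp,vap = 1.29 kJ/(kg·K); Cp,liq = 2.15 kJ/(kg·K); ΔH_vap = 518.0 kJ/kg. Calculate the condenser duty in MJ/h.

Q_c = 71100 MJ/h

vapour 156→56.1 °C: -128.87 kJ/kg
condensation at 56.1 °C: -518 kJ/kg
liquid 56.1→37.2 °C: -40.635 kJ/kg
Δh = -128.87 + -518 + -40.635 = -687.51 kJ/kg
Q = ṁ·Δh = 28.74 kg/s × -687.51 kJ/kg = -19759 kJ/s
|Q| = 19759 kW = 71132 MJ/h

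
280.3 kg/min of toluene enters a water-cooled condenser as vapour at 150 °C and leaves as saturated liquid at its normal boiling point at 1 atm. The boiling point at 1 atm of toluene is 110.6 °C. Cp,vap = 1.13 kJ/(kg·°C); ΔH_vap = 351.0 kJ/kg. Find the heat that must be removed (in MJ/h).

Q_c = 6650 MJ/h

vapour 150→110.6 °C: -44.522 kJ/kg
condensation at 110.6 °C: -351 kJ/kg
Δh = -44.522 + -351 = -395.52 kJ/kg
Q = ṁ·Δh = 280.3 kg/min × -395.52 kJ/kg = -110860 kJ/min
|Q| = 1847.7 kW = 6651.9 MJ/h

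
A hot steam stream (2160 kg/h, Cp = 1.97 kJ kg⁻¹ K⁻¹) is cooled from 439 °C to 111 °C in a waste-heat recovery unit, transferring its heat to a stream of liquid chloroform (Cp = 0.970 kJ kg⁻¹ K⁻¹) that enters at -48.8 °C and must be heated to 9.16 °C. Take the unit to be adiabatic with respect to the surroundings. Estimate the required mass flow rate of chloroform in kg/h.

Heat released by hot stream: Q = 2160 × 1.97 × (439 − 111) = 1.3957e+06 kJ/h
Energy balance on cold side (adiabatic exchanger): Q = ṁ_c·Cp_c·(T_c,out − T_c,in)
ṁ_c = 1.3957e+06 / [0.970 × (9.16 − -48.8)] = 24825 kg/h

ṁ_c = 24800 kg/h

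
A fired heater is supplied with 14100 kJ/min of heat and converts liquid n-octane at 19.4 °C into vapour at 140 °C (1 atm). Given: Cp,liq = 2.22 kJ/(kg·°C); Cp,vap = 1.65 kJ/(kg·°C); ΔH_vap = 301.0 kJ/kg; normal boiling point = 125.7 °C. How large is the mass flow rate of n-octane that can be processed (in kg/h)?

ṁ = 1510 kg/h

Δh = 2.22×(125.7−19.4) + 301.0 + 1.65×(140−125.7) = 560.58 kJ/kg
Q = 14100 kJ/min = 235 kJ/s = 846000 kJ/h
ṁ = Q/Δh = 846000 / 560.58 = 1509.1 kg/h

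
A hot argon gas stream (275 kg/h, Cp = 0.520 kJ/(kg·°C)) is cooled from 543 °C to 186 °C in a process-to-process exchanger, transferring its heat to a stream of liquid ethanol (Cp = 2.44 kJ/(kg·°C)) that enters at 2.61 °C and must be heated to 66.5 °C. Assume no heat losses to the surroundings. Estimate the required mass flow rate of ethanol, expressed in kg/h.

ṁ_c = 327 kg/h

Heat released by hot stream: Q = 275 × 0.520 × (543 − 186) = 51051 kJ/h
Energy balance on cold side (adiabatic exchanger): Q = ṁ_c·Cp_c·(T_c,out − T_c,in)
ṁ_c = 51051 / [2.44 × (66.5 − 2.61)] = 327.48 kg/h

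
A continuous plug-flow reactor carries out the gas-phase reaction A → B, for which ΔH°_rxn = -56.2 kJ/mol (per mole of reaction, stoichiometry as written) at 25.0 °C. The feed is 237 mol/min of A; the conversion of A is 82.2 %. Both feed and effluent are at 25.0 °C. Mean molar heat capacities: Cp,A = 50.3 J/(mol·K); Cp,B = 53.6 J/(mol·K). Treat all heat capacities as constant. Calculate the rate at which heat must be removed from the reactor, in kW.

Extent of reaction ξ = 0.822 × 237 = 194.81 mol/min
Reaction term: ξ·ΔH°_rxn = 194.81 × -56.2 = -10949 kJ/min
Q = ΔH = -10949 kJ/min = -182.48 kW
Heat removed = 182.48 kW

Q_out = 182 kW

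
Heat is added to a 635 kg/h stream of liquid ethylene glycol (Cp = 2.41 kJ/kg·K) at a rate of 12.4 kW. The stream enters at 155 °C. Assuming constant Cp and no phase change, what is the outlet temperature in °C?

T_out = 184 °C

Q = 12.4 kW = 44640 kJ/h
ΔT = Q/(ṁ·Cp) = 44640/(635×2.41) = 29.17 K
T_out = 155 + 29.17 = 184.17 °C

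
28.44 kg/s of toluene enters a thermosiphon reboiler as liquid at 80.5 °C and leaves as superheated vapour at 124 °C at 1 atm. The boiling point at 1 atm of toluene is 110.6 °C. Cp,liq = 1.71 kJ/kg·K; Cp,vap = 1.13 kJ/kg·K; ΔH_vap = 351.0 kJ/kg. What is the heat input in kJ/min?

liquid 80.5→110.6 °C: 51.471 kJ/kg
vaporisation at 110.6 °C: 351 kJ/kg
vapour 110.6→124 °C: 15.142 kJ/kg
Δh = 51.471 + 351 + 15.142 = 417.61 kJ/kg
Q = ṁ·Δh = 28.44 kg/s × 417.61 kJ/kg = 11877 kJ/s
|Q| = 11877 kW = 712610 kJ/min

Q = 713000 kJ/min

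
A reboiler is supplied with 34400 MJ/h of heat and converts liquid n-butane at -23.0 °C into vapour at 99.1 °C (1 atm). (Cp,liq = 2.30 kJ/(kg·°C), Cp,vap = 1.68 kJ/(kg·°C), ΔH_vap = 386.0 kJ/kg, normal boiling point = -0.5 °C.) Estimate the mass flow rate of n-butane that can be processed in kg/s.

Δh = 2.30×(-0.5−-23.0) + 386.0 + 1.68×(99.1−-0.5) = 605.08 kJ/kg
Q = 34400 MJ/h = 9555.6 kJ/s = 9555.6 kJ/s
ṁ = Q/Δh = 9555.6 / 605.08 = 15.792 kg/s

ṁ = 15.8 kg/s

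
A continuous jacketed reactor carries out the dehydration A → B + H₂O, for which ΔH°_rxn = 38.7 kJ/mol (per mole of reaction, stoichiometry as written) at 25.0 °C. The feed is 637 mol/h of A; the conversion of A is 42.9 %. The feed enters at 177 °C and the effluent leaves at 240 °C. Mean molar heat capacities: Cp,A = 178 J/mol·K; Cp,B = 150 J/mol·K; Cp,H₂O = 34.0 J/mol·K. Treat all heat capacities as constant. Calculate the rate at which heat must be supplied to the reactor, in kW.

Q_in = 5.02 kW

Extent of reaction ξ = 0.429 × 637 = 273.27 mol/h
Reaction term: ξ·ΔH°_rxn = 273.27 × 38.7 = 10576 kJ/h
Sensible, feed 177→25 °C: -17235 kJ/h
Outlet flows (mol/h): A 363.73, B 273.27, H₂O 273.27
Sensible, products 25→240 °C: 24731 kJ/h
Q = ΔH = 18072 kJ/h = 5.0199 kW
Heat supplied = 5.0199 kW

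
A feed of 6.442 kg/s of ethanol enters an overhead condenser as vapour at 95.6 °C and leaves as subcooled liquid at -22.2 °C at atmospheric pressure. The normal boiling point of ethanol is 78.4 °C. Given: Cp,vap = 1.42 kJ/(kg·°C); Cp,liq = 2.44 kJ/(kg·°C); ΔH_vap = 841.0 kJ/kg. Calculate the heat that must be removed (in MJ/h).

vapour 95.6→78.4 °C: -24.424 kJ/kg
condensation at 78.4 °C: -841 kJ/kg
liquid 78.4→-22.2 °C: -245.46 kJ/kg
Δh = -24.424 + -841 + -245.46 = -1110.9 kJ/kg
Q = ṁ·Δh = 6.442 kg/s × -1110.9 kJ/kg = -7156.3 kJ/s
|Q| = 7156.3 kW = 25763 MJ/h

Q_c = 25800 MJ/h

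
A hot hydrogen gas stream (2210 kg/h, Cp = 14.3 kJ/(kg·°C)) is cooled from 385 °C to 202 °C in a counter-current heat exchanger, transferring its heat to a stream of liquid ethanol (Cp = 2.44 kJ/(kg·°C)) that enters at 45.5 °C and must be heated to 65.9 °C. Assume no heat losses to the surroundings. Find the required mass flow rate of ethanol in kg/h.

ṁ_c = 116000 kg/h

Heat released by hot stream: Q = 2210 × 14.3 × (385 − 202) = 5.7833e+06 kJ/h
Energy balance on cold side (adiabatic exchanger): Q = ṁ_c·Cp_c·(T_c,out − T_c,in)
ṁ_c = 5.7833e+06 / [2.44 × (65.9 − 45.5)] = 116190 kg/h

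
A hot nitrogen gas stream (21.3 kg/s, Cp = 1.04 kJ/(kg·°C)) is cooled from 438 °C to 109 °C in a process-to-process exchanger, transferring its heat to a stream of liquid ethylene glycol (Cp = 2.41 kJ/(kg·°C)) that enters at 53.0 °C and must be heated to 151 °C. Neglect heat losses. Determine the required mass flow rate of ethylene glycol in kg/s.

ṁ_c = 30.9 kg/s

Heat released by hot stream: Q = 21.3 × 1.04 × (438 − 109) = 7288 kJ/s
Energy balance on cold side (adiabatic exchanger): Q = ṁ_c·Cp_c·(T_c,out − T_c,in)
ṁ_c = 7288 / [2.41 × (151 − 53.0)] = 30.858 kg/s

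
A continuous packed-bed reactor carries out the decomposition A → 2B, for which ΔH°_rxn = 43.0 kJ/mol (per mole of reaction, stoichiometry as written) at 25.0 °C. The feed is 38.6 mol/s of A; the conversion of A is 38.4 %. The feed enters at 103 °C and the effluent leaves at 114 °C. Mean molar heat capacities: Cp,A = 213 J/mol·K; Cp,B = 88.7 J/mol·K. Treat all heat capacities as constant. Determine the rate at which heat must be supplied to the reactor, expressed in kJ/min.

Q_in = 40900 kJ/min

Extent of reaction ξ = 0.384 × 38.6 = 14.822 mol/s
Reaction term: ξ·ΔH°_rxn = 14.822 × 43.0 = 637.36 kJ/s
Sensible, feed 103→25 °C: -641.3 kJ/s
Outlet flows (mol/s): A 23.778, B 29.645
Sensible, products 25→114 °C: 684.78 kJ/s
Q = ΔH = 680.84 kJ/s = 680.84 kW
Heat supplied = 40850 kJ/min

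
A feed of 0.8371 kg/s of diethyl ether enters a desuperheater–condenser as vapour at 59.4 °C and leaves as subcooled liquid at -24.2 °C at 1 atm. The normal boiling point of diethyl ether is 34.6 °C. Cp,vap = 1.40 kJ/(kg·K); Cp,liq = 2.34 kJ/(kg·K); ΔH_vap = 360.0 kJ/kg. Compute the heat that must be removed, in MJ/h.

Q_c = 1600 MJ/h

vapour 59.4→34.6 °C: -34.72 kJ/kg
condensation at 34.6 °C: -360 kJ/kg
liquid 34.6→-24.2 °C: -137.59 kJ/kg
Δh = -34.72 + -360 + -137.59 = -532.31 kJ/kg
Q = ṁ·Δh = 0.8371 kg/s × -532.31 kJ/kg = -445.6 kJ/s
|Q| = 445.6 kW = 1604.2 MJ/h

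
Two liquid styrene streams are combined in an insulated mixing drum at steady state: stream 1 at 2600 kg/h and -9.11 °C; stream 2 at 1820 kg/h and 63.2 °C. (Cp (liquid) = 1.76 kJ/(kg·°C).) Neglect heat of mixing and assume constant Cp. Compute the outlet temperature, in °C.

Energy balance with Q = 0: Σ ṁᵢCp,ᵢ(T_out − Tᵢ) = 0
Σ ṁᵢCp,ᵢTᵢ = 2600×1.76×-9.11 + 1820×1.76×63.2 = 160750
Σ ṁᵢCp,ᵢ = 2600×1.76 + 1820×1.76 = 7779.2
T_out = 160750 / 7779.2 = 20.665 °C

T_out = 20.7 °C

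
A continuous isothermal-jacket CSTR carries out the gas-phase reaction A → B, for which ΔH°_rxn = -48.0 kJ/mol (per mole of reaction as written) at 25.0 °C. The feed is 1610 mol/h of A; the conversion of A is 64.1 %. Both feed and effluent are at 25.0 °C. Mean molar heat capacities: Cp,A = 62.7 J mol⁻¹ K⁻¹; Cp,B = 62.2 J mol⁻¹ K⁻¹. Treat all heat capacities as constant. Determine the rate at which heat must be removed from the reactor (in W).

Extent of reaction ξ = 0.641 × 1610 = 1032 mol/h
Reaction term: ξ·ΔH°_rxn = 1032 × -48.0 = -49536 kJ/h
Q = ΔH = -49536 kJ/h = -13.76 kW
Heat removed = 13760 W

Q_out = 13800 W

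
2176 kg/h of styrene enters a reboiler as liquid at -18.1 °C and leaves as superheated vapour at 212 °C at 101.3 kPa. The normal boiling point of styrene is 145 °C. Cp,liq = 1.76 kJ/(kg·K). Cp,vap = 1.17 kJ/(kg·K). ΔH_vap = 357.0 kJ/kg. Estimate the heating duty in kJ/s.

liquid -18.1→145 °C: 287.06 kJ/kg
vaporisation at 145 °C: 357 kJ/kg
vapour 145→212 °C: 78.39 kJ/kg
Δh = 287.06 + 357 + 78.39 = 722.45 kJ/kg
Q = ṁ·Δh = 2176 kg/h × 722.45 kJ/kg = 1.572e+06 kJ/h
|Q| = 436.68 kW

Q = 437 kJ/s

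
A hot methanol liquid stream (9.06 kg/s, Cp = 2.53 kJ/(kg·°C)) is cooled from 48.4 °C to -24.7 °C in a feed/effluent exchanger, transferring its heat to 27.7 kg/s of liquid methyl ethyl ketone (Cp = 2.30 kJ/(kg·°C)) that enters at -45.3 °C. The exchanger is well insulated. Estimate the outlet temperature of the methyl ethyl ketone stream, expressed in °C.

T_c,out = -19.0 °C

Heat released by hot stream: Q = 9.06 × 2.53 × (48.4 − -24.7) = 1675.6 kJ/s
Energy balance on cold side (adiabatic exchanger): Q = ṁ_c·Cp_c·(T_c,out − T_c,in)
T_c,out = -45.3 + 1675.6/(27.7 × 2.30) = -19 °C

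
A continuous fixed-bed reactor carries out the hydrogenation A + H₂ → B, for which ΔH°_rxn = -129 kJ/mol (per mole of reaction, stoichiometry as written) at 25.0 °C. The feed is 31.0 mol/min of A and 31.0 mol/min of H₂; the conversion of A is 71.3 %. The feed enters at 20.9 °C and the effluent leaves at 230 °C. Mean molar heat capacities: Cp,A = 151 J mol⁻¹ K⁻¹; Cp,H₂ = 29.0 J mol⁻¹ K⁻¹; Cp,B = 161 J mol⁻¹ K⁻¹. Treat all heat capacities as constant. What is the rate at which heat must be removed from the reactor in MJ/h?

Q_out = 106 MJ/h

Extent of reaction ξ = 0.713 × 31.0 = 22.103 mol/min
Reaction term: ξ·ΔH°_rxn = 22.103 × -129 = -2851.3 kJ/min
Sensible, feed 20.9→25 °C: 22.878 kJ/min
Outlet flows (mol/min): A 8.897, H₂ 8.897, B 22.103
Sensible, products 25→230 °C: 1057.8 kJ/min
Q = ΔH = -1770.6 kJ/min = -29.51 kW
Heat removed = 106.24 MJ/h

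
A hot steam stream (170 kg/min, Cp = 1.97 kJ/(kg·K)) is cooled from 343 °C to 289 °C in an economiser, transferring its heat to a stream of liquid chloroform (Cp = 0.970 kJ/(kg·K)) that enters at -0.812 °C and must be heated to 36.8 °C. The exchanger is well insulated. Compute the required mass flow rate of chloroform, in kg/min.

Heat released by hot stream: Q = 170 × 1.97 × (343 − 289) = 18085 kJ/min
Energy balance on cold side (adiabatic exchanger): Q = ṁ_c·Cp_c·(T_c,out − T_c,in)
ṁ_c = 18085 / [0.970 × (36.8 − -0.812)] = 495.69 kg/min

ṁ_c = 496 kg/min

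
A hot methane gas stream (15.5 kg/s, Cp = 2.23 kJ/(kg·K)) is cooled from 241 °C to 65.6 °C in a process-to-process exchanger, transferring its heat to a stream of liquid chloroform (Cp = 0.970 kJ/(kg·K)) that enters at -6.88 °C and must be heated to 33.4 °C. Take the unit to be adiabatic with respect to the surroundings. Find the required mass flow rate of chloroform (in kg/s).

ṁ_c = 155 kg/s

Heat released by hot stream: Q = 15.5 × 2.23 × (241 − 65.6) = 6062.7 kJ/s
Energy balance on cold side (adiabatic exchanger): Q = ṁ_c·Cp_c·(T_c,out − T_c,in)
ṁ_c = 6062.7 / [0.970 × (33.4 − -6.88)] = 155.17 kg/s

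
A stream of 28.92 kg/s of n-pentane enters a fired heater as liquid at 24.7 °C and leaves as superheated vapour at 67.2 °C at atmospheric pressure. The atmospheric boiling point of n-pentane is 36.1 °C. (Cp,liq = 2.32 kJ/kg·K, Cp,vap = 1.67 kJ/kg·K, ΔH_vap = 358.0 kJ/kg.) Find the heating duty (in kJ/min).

Q = 757000 kJ/min

liquid 24.7→36.1 °C: 26.448 kJ/kg
vaporisation at 36.1 °C: 358 kJ/kg
vapour 36.1→67.2 °C: 51.937 kJ/kg
Δh = 26.448 + 358 + 51.937 = 436.38 kJ/kg
Q = ṁ·Δh = 28.92 kg/s × 436.38 kJ/kg = 12620 kJ/s
|Q| = 12620 kW = 757220 kJ/min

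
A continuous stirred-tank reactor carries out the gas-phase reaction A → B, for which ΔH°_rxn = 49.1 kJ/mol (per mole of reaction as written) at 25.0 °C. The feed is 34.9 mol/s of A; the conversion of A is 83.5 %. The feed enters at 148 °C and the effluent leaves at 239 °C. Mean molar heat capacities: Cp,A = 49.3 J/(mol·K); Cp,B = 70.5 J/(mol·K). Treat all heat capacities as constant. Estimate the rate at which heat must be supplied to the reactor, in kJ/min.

Q_in = 103000 kJ/min

Extent of reaction ξ = 0.835 × 34.9 = 29.141 mol/s
Reaction term: ξ·ΔH°_rxn = 29.141 × 49.1 = 1430.8 kJ/s
Sensible, feed 148→25 °C: -211.63 kJ/s
Outlet flows (mol/s): A 5.7585, B 29.141
Sensible, products 25→239 °C: 500.41 kJ/s
Q = ΔH = 1719.6 kJ/s = 1719.6 kW
Heat supplied = 103180 kJ/min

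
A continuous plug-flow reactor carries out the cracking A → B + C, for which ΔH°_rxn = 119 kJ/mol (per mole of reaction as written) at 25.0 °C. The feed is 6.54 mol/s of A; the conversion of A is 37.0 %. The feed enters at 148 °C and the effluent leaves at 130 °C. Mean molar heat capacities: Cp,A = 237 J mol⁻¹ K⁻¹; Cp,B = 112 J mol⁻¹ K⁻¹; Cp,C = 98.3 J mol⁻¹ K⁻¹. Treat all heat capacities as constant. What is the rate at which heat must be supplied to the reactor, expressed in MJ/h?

Extent of reaction ξ = 0.370 × 6.54 = 2.4198 mol/s
Reaction term: ξ·ΔH°_rxn = 2.4198 × 119 = 287.96 kJ/s
Sensible, feed 148→25 °C: -190.65 kJ/s
Outlet flows (mol/s): A 4.1202, B 2.4198, C 2.4198
Sensible, products 25→130 °C: 155.96 kJ/s
Q = ΔH = 253.27 kJ/s = 253.27 kW
Heat supplied = 911.78 MJ/h

Q_in = 912 MJ/h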